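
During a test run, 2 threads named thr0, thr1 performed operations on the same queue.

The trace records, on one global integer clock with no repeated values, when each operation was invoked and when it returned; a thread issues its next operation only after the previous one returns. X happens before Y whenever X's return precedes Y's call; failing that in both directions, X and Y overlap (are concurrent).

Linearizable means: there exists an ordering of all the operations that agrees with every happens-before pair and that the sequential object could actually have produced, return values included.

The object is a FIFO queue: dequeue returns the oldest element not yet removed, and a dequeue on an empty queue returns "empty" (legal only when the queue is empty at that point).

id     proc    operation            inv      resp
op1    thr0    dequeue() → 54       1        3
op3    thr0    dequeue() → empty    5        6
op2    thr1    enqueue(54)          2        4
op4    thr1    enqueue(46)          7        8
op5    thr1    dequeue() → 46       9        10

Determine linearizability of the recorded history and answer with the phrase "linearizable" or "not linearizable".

a witness: op2, op1, op3, op4, op5
1. op2 enqueue(54), leaving queue <54>
2. op1 dequeue() → 54, leaving queue <>
3. op3 dequeue() → empty, leaving queue <>
4. op4 enqueue(46), leaving queue <46>
5. op5 dequeue() → 46, leaving queue <>

linearizable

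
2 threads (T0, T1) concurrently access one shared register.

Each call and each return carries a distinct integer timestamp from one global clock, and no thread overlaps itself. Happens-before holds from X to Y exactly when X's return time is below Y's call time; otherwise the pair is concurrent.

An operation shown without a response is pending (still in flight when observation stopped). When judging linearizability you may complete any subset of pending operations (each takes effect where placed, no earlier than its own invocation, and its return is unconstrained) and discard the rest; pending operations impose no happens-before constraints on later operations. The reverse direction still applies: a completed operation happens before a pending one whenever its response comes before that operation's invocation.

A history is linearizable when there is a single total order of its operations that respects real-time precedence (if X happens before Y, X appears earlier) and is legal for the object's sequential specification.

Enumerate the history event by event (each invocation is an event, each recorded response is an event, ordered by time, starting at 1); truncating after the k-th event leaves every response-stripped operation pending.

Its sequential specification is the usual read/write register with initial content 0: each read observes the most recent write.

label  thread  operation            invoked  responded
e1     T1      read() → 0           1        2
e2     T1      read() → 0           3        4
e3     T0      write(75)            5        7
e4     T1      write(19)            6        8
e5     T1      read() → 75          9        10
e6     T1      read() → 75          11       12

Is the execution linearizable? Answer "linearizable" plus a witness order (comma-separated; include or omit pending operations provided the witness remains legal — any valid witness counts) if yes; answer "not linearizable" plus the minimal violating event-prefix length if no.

linearizable — witness: e1, e2, e4, e3, e5, e6

step 1: e1 read() → 0 — value 0
step 2: e2 read() → 0 — value 0
step 3: e4 write(19) — value 19
step 4: e3 write(75) — value 75
step 5: e5 read() → 75 — value 75
step 6: e6 read() → 75 — value 75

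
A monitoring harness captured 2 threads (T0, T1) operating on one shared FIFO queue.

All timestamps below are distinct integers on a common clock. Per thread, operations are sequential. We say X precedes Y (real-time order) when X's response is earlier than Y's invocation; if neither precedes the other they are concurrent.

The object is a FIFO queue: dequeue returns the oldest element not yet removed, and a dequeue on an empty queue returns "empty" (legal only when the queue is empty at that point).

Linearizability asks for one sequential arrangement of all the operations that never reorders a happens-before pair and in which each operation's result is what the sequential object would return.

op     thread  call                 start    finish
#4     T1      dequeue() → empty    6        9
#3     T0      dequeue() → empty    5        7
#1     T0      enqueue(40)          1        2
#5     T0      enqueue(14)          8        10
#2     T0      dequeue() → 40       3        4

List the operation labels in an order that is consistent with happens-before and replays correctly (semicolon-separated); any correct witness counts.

step 1: #1 enqueue(40) — queue <40>
step 2: #2 dequeue() → 40 — queue <>
step 3: #3 dequeue() → empty — queue <>
step 4: #4 dequeue() → empty — queue <>
step 5: #5 enqueue(14) — queue <14>

#1; #2; #3; #4; #5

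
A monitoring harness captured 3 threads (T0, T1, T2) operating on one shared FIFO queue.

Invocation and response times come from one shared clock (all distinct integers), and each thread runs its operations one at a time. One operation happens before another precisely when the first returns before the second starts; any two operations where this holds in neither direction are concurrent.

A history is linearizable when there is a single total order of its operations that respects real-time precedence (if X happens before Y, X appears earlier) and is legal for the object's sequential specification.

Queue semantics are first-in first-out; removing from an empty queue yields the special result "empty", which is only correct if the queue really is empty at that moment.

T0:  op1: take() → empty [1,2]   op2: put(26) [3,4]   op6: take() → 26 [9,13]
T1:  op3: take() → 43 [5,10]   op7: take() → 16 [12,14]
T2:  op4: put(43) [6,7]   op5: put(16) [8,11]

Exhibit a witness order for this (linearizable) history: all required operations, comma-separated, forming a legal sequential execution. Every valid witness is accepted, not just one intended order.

op1, op2, op4, op5, op6, op3, op7

1. op1 take() → empty, leaving queue <>
2. op2 put(26), leaving queue <26>
3. op4 put(43), leaving queue <26,43>
4. op5 put(16), leaving queue <26,43,16>
5. op6 take() → 26, leaving queue <43,16>
6. op3 take() → 43, leaving queue <16>
7. op7 take() → 16, leaving queue <>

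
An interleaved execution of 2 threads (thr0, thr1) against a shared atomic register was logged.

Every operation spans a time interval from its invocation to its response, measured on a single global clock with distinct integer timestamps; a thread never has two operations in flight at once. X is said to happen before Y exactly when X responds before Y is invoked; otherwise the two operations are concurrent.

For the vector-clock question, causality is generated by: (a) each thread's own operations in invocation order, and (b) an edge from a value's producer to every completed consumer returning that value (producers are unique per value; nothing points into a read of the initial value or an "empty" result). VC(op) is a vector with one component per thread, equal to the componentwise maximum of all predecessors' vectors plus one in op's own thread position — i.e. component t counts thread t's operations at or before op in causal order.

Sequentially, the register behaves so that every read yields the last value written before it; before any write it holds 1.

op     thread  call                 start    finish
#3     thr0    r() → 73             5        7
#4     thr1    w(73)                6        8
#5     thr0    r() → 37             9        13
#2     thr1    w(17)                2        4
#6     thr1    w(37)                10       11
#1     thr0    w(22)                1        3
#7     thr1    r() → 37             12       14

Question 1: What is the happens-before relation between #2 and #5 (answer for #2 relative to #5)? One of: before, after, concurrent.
before

#2 spans [2,4], #5 spans [9,13]
resp(#2)=4 < inv(#5)=9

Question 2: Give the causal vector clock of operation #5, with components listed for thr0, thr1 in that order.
(3, 3)

#2, invoked 2, has no incoming edges; only thr1's bump applies → (0, 1)
#1, invoked 1, has no incoming edges; only thr0's bump applies → (1, 0)
invoked at 6, #4 merges VC(#2)=(0, 1) and bumps thr1's slot → (0, 2)
invoked at 10, #6 merges VC(#4)=(0, 2) and bumps thr1's slot → (0, 3)
invoked at 12, #7 merges VC(#6)=(0, 3) and bumps thr1's slot → (0, 4)
invoked at 5, #3 merges VC(#1)=(1, 0), VC(#4)=(0, 2) and bumps thr0's slot → (2, 2)
invoked at 9, #5 merges VC(#3)=(2, 2), VC(#6)=(0, 3) and bumps thr0's slot → (3, 3)
target: VC(#5) = (3, 3)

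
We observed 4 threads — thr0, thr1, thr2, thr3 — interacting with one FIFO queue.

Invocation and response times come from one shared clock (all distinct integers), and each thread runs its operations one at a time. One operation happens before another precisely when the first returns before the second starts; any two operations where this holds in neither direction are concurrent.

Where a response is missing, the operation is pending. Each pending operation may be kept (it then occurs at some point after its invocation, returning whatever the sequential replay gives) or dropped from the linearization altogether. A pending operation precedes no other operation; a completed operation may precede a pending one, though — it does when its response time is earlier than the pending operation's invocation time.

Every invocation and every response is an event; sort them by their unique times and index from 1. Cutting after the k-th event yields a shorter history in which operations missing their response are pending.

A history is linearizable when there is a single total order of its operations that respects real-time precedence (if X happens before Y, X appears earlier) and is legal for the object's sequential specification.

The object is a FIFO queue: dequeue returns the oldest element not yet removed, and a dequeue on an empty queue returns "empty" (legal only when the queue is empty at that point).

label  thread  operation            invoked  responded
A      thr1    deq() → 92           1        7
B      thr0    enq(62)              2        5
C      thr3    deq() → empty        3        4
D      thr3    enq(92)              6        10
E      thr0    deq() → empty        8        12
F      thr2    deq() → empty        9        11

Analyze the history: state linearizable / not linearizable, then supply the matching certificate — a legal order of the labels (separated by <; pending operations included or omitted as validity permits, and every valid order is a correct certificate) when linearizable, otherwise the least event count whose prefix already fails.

through event 6 a valid linearization exists; event 7 (A responding at time 7) ends that
no legal order exists: 6 real-time-consistent candidates over 3 completed FIFO queue operations, all rejected
including or dropping the 1 pending operation (D) in any combination fails
one such order, A, B, C (pending dropped), breaks at step 1 where A deq() → 92 is illegal
one such order, A, C, B (pending dropped), breaks at step 1 where A deq() → 92 is illegal

not linearizable — minimal violating prefix: 7 events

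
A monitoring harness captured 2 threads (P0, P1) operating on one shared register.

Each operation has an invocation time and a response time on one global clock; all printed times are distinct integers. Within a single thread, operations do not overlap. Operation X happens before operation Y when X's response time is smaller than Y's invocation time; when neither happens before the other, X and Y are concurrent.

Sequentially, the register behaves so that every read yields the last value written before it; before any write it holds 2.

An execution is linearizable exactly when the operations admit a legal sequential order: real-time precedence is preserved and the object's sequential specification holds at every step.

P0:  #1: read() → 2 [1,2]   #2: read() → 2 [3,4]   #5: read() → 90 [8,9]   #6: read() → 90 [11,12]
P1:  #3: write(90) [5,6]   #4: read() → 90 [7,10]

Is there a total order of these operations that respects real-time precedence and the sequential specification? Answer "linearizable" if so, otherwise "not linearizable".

a witness: #1, #2, #3, #4, #5, #6
step 1: #1 read() → 2 — value 2
step 2: #2 read() → 2 — value 2
step 3: #3 write(90) — value 90
step 4: #4 read() → 90 — value 90
step 5: #5 read() → 90 — value 90
step 6: #6 read() → 90 — value 90

linearizable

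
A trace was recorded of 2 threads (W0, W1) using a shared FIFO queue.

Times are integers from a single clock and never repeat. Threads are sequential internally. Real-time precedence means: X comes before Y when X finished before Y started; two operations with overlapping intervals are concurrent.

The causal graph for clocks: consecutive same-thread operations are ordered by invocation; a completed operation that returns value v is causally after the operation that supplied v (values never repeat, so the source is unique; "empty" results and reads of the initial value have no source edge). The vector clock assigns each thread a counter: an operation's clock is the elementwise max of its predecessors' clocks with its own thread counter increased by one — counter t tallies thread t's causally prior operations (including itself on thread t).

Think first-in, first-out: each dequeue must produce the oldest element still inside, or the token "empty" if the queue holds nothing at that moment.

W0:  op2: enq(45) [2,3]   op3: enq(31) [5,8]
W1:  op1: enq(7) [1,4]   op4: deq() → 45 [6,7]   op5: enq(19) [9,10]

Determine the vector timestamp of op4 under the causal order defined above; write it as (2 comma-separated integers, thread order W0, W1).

(1, 2)

root op op1, invoked 1: fresh clock plus W1's own tick → (0, 1)
root op op2, invoked 2: fresh clock plus W0's own tick → (1, 0)
VC(op3, invoked at 5): max of VC(op2)=(1, 0), then +1 on thread W0 → (2, 0)
VC(op4, invoked at 6): max of VC(op1)=(0, 1), VC(op2)=(1, 0), then +1 on thread W1 → (1, 2)
VC(op5, invoked at 9): max of VC(op4)=(1, 2), then +1 on thread W1 → (1, 3)
target: VC(op4) = (1, 2)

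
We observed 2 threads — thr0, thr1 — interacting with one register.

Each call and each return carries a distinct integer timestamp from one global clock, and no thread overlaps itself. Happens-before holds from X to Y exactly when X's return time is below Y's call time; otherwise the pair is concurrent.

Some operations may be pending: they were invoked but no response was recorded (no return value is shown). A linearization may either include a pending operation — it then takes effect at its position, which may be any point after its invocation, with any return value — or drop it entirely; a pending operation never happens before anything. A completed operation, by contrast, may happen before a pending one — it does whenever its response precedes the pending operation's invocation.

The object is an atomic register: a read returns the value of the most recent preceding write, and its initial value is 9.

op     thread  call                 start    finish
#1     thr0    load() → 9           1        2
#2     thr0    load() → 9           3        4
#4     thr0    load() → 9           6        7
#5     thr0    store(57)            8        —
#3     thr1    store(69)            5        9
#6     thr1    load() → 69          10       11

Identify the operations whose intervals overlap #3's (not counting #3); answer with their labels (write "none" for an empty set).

#3 spans [5,9]; an op avoiding the whole window 5..9 is ordered, any other is concurrent
#1 [1,2]: before
#2 [3,4]: before
#4 [6,7]: concurrent
#5 [8,…): concurrent
#6 [10,11]: after

#4, #5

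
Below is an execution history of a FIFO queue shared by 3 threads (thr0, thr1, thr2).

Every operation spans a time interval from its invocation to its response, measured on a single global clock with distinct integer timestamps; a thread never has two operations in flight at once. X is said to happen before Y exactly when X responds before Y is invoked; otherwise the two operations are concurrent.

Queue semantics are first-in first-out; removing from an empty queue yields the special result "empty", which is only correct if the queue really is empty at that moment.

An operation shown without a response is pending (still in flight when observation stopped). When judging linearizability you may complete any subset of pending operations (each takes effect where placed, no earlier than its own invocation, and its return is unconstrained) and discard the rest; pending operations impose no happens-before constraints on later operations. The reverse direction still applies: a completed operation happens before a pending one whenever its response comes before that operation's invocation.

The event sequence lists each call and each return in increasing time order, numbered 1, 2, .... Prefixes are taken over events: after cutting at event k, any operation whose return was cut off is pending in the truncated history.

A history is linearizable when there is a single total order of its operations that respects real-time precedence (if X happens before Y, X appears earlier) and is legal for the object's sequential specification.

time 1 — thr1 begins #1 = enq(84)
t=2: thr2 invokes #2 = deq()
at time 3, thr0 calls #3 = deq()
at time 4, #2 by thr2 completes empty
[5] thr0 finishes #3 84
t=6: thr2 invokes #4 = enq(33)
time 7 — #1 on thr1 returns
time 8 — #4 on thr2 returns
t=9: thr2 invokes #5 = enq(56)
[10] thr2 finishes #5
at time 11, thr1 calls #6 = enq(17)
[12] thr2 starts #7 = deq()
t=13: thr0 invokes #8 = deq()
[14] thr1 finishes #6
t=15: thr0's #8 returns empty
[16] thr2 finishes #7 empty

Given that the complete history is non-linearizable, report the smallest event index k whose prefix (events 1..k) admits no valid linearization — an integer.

events 1..14 are linearizable; a witness order is #1, #3, #2, #4, #5, #6:
step 1: #1 enq(84) — queue <84>
step 2: #3 deq() → 84 — queue <>
step 3: #2 deq() → empty — queue <>
step 4: #4 enq(33) — queue <33>
step 5: #5 enq(56) — queue <33,56>
step 6: #6 enq(17) — queue <33,56,17>
include event 15 — #8 responding at 15 — and every candidate order breaks
include/drop combinations of the 1 pending operation (#7) were all tried; none helps
for example #1, #2, #3, #4, #5, #6, #8 (pending dropped) fails at step 2: #2 deq() → empty is not legal there
for example #1, #2, #3, #4, #5, #8, #6 (pending dropped) fails at step 2: #2 deq() → empty is not legal there

15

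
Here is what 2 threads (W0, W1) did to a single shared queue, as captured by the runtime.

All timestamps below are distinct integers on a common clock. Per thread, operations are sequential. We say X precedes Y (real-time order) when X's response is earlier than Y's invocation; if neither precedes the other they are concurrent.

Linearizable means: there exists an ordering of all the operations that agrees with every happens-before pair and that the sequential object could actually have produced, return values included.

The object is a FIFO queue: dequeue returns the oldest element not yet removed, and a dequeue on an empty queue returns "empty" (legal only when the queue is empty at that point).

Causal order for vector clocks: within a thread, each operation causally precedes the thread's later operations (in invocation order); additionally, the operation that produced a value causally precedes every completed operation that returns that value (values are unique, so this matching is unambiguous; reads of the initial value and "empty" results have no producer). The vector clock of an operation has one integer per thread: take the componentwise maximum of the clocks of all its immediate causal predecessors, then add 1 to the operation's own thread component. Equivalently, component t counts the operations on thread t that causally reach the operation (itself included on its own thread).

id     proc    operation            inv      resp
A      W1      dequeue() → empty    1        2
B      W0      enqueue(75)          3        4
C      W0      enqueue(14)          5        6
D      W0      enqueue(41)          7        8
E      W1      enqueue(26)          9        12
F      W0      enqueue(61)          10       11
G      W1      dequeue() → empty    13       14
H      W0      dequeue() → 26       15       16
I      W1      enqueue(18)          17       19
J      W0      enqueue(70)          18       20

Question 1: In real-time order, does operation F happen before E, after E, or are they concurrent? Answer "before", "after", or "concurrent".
Answer: concurrent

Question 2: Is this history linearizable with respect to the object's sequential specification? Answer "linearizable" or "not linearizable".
not linearizable

the violation lands at event 14, G's response at time 14: events 1..13 linearize, events 1..14 do not
the 7 completed operations admit 2 real-time orders; each fails the queue replay
e.g. A, B, C, D, E, F, G: illegal at step 7, since G dequeue() → empty cannot apply there
e.g. A, B, C, D, F, E, G: illegal at step 7, since G dequeue() → empty cannot apply there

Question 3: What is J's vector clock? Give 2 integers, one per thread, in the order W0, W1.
Answer: (6, 2)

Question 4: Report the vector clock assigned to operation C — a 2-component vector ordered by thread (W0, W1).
Answer: (2, 0)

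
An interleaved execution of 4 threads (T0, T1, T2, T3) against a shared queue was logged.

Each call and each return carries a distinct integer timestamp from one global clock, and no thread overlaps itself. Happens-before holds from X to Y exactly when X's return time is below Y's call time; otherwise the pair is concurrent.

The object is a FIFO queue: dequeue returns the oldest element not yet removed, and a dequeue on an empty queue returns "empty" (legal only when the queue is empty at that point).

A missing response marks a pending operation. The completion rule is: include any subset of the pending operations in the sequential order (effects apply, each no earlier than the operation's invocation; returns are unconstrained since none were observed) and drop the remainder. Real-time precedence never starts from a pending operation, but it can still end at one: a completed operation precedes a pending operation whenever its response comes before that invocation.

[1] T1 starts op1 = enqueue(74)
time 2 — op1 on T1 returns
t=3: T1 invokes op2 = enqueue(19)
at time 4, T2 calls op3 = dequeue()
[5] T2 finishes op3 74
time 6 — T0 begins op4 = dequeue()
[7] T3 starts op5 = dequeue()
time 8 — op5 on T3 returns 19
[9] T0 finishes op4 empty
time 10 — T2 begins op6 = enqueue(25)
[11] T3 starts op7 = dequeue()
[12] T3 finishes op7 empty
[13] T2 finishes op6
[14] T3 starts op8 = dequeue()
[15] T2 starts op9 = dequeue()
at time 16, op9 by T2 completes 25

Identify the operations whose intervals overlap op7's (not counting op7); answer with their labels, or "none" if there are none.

op7 spans [11,12]: anything still running between times 11 and 12 counts as concurrent
op1 [1,2]: before
op2 [3,…): concurrent
op3 [4,5]: before
op4 [6,9]: before
op5 [7,8]: before
op6 [10,13]: concurrent
op8 [14,…): after
op9 [15,16]: after

op2, op6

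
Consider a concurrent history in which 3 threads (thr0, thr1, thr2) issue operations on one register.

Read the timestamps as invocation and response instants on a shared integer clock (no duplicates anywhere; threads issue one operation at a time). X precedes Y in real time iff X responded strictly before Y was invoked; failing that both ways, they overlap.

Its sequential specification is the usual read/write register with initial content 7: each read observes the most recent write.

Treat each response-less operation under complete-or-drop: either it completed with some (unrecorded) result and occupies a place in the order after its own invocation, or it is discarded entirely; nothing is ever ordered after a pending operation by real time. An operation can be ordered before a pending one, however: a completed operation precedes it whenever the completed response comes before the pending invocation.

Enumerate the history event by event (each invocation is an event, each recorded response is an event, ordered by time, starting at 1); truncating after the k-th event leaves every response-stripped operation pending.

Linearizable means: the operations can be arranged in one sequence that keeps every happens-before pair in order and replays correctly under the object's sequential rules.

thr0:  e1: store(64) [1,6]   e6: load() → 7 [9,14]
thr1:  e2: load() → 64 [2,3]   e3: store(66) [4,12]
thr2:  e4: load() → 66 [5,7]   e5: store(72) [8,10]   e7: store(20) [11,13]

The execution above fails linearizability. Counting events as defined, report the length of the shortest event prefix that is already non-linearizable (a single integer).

one valid order for events 1..13 is e1, e2, e3, e4, e5, e6, e7:
after step 1 (e1 store(64)): value 64
after step 2 (e2 load() → 64): value 64
after step 3 (e3 store(66)): value 66
after step 4 (e4 load() → 66): value 66
after step 5 (e5 store(72)): value 72
after step 6 (e6 load() (pending, included)): value 72
after step 7 (e7 store(20)): value 20
once event 14 joins (e6's response, time 14), exhaustive search finds no witness
take e1, e2, e3, e4, e5, e6, e7: step 6 already fails, because e6 load() → 7 cannot occur there
take e1, e2, e3, e4, e5, e7, e6: step 7 already fails, because e6 load() → 7 cannot occur there

14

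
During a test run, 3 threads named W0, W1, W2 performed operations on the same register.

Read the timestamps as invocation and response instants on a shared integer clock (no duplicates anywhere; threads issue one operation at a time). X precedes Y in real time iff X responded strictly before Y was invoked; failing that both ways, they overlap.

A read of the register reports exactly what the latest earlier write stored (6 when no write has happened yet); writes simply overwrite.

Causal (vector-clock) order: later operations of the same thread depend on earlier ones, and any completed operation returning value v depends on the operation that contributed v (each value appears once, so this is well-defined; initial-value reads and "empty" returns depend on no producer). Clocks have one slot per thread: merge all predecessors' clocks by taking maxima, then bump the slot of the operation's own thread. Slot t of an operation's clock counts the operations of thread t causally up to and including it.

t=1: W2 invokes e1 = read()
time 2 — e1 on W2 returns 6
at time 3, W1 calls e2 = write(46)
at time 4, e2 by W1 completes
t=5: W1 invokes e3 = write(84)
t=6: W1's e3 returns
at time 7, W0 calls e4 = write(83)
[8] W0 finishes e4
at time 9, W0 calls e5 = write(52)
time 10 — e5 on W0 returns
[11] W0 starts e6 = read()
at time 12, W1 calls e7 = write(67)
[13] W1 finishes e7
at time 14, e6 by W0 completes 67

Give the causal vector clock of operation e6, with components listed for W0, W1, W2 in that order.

(3, 3, 0)

no predecessors for e1 (invoked 1): W2 increments from zero → (0, 0, 1)
no predecessors for e2 (invoked 3): W1 increments from zero → (0, 1, 0)
no predecessors for e4 (invoked 7): W0 increments from zero → (1, 0, 0)
merge at e3 (invoked 5): VC(e2)=(0, 1, 0), own-thread bump on W1 → (0, 2, 0)
merge at e5 (invoked 9): VC(e4)=(1, 0, 0), own-thread bump on W0 → (2, 0, 0)
merge at e7 (invoked 12): VC(e3)=(0, 2, 0), own-thread bump on W1 → (0, 3, 0)
merge at e6 (invoked 11): VC(e5)=(2, 0, 0), VC(e7)=(0, 3, 0), own-thread bump on W0 → (3, 3, 0)
target: VC(e6) = (3, 3, 0)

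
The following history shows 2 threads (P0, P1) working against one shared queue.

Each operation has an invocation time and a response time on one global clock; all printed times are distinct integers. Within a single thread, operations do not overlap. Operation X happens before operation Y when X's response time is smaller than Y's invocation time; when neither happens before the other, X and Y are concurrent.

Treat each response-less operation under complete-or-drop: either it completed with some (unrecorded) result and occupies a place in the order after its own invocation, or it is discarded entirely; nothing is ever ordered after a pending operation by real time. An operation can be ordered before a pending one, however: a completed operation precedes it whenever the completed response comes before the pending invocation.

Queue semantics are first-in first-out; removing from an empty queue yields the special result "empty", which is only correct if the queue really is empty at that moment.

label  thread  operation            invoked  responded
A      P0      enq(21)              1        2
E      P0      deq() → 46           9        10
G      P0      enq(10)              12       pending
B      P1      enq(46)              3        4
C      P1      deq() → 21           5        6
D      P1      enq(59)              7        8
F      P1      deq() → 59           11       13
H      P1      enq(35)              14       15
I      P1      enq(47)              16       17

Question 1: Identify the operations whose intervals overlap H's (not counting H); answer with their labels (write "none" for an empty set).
Answer: G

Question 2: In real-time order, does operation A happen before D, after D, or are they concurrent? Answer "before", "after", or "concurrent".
Answer: before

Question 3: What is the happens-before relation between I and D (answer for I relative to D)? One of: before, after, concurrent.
Answer: after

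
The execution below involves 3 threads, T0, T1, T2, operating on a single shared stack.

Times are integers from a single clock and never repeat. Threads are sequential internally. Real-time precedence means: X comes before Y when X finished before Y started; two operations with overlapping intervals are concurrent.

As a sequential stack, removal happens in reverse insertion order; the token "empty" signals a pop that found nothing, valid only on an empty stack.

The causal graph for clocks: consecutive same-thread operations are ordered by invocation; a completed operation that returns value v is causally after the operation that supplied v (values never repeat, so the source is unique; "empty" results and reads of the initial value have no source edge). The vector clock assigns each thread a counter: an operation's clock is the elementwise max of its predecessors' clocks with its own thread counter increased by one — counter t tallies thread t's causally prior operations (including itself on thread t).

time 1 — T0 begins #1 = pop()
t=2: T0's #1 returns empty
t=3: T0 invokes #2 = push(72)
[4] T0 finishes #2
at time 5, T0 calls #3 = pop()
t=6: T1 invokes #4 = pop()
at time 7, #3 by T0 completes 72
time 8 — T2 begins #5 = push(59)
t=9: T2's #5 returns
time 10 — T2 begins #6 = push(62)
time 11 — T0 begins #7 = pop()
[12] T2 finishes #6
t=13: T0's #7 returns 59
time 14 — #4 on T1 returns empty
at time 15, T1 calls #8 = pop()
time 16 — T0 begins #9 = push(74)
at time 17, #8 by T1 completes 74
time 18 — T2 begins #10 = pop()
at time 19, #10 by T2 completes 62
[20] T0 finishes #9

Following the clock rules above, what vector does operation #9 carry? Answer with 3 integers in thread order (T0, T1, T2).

no predecessors for #5 (invoked 8): T2 increments from zero → (0, 0, 1)
no predecessors for #4 (invoked 6): T1 increments from zero → (0, 1, 0)
no predecessors for #1 (invoked 1): T0 increments from zero → (1, 0, 0)
merge at #6 (invoked 10): VC(#5)=(0, 0, 1), own-thread bump on T2 → (0, 0, 2)
merge at #2 (invoked 3): VC(#1)=(1, 0, 0), own-thread bump on T0 → (2, 0, 0)
merge at #10 (invoked 18): VC(#6)=(0, 0, 2), own-thread bump on T2 → (0, 0, 3)
merge at #3 (invoked 5): VC(#2)=(2, 0, 0), own-thread bump on T0 → (3, 0, 0)
merge at #7 (invoked 11): VC(#3)=(3, 0, 0), VC(#5)=(0, 0, 1), own-thread bump on T0 → (4, 0, 1)
merge at #9 (invoked 16): VC(#7)=(4, 0, 1), own-thread bump on T0 → (5, 0, 1)
merge at #8 (invoked 15): VC(#4)=(0, 1, 0), VC(#9)=(5, 0, 1), own-thread bump on T1 → (5, 2, 1)
target: VC(#9) = (5, 0, 1)

(5, 0, 1)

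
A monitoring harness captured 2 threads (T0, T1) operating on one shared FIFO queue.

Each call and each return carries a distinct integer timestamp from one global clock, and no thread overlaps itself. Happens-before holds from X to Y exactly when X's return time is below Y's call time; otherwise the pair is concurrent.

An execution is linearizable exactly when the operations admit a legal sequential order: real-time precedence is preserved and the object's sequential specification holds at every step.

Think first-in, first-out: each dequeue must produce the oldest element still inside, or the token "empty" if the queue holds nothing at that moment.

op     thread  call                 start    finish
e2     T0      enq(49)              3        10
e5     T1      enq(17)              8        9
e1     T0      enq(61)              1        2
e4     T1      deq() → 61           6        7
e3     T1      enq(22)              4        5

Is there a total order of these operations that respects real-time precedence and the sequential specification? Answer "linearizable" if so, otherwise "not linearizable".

witness order: e1, e2, e3, e4, e5
1. e1 enq(61), leaving queue <61>
2. e2 enq(49), leaving queue <61,49>
3. e3 enq(22), leaving queue <61,49,22>
4. e4 deq() → 61, leaving queue <49,22>
5. e5 enq(17), leaving queue <49,22,17>

linearizable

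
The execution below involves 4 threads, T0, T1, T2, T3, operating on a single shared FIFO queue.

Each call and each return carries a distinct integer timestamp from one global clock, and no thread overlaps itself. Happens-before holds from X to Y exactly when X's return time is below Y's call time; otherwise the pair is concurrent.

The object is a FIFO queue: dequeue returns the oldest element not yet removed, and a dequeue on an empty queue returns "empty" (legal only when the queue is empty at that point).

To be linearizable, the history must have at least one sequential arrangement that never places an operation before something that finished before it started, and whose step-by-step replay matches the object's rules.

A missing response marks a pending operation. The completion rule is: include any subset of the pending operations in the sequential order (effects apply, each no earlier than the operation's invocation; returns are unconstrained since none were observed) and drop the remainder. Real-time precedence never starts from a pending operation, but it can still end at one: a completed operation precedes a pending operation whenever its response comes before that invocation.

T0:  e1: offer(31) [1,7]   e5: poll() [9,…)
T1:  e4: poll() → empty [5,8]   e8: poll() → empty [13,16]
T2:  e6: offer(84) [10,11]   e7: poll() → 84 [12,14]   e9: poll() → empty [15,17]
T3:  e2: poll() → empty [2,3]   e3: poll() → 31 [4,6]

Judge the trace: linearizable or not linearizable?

one valid linearization: e2, e1, e3, e4, e5, e6, e7, e8, e9
step 1: e2 poll() → empty — queue <>
step 2: e1 offer(31) — queue <31>
step 3: e3 poll() → 31 — queue <>
step 4: e4 poll() → empty — queue <>
step 5: e5 poll() (pending, included) — queue <>
step 6: e6 offer(84) — queue <84>
step 7: e7 poll() → 84 — queue <>
step 8: e8 poll() → empty — queue <>
step 9: e9 poll() → empty — queue <>

linearizable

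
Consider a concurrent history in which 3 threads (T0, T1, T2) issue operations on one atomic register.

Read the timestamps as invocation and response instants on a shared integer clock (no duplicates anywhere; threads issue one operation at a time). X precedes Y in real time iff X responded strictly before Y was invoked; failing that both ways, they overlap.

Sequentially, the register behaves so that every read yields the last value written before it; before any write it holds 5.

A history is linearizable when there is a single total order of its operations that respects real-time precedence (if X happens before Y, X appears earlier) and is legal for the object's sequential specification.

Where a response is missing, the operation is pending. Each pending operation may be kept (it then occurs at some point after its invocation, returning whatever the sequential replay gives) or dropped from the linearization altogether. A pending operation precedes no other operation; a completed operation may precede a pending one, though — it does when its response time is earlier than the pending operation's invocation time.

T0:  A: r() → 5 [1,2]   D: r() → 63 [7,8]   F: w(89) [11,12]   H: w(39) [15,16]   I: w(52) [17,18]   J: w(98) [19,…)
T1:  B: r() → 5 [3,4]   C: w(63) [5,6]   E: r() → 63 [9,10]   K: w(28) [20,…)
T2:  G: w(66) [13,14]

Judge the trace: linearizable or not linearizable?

linearizable

witness order: A, B, C, D, E, F, G, H, I
1. A r() → 5, leaving value 5
2. B r() → 5, leaving value 5
3. C w(63), leaving value 63
4. D r() → 63, leaving value 63
5. E r() → 63, leaving value 63
6. F w(89), leaving value 89
7. G w(66), leaving value 66
8. H w(39), leaving value 39
9. I w(52), leaving value 52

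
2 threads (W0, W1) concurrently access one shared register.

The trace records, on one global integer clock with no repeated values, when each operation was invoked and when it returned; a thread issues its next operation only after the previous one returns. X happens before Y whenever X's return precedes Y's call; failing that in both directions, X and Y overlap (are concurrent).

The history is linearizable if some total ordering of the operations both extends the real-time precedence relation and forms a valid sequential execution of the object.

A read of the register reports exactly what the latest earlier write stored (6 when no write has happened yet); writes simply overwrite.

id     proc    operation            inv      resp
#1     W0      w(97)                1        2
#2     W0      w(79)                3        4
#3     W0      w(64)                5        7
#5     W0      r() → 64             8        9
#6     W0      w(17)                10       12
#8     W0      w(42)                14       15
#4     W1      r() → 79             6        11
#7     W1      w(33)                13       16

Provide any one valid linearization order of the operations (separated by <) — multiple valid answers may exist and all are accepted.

after step 1 (#1 w(97)): value 97
after step 2 (#2 w(79)): value 79
after step 3 (#4 r() → 79): value 79
after step 4 (#3 w(64)): value 64
after step 5 (#5 r() → 64): value 64
after step 6 (#6 w(17)): value 17
after step 7 (#7 w(33)): value 33
after step 8 (#8 w(42)): value 42

#1 < #2 < #4 < #3 < #5 < #6 < #7 < #8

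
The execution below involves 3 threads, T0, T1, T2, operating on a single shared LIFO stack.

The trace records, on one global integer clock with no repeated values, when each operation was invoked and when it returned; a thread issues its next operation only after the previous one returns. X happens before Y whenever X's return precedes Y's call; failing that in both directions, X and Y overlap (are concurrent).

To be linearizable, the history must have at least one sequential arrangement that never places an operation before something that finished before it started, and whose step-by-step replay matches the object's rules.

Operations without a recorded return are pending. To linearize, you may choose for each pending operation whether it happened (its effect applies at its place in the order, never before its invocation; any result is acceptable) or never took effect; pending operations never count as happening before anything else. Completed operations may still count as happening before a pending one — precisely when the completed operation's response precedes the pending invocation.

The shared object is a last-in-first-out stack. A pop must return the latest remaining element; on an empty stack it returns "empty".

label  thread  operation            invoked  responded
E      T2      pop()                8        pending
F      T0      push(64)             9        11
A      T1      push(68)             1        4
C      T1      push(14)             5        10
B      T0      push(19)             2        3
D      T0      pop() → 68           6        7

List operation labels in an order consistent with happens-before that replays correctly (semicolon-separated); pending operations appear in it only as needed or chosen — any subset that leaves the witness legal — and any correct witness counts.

1. B push(19), leaving stack <19>
2. A push(68), leaving stack <19,68>
3. D pop() → 68, leaving stack <19>
4. C push(14), leaving stack <19,14>
5. E pop() (pending, included), leaving stack <19>
6. F push(64), leaving stack <19,64>

B; A; D; C; E; F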